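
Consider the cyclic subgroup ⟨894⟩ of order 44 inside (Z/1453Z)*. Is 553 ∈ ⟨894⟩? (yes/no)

no

553 ∈ ⟨894⟩ iff 553^44 ≡ 1 (mod 1453), since |⟨894⟩| = 44.
553^44 mod 1453 = 1032.
Since 1032 ≠ 1, 553 does not lie in the subgroup.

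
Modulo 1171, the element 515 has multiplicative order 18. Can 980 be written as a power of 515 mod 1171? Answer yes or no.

yes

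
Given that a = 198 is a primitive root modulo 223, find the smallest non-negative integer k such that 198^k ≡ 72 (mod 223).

134

Baby-step giant-step with m = ceil(sqrt(222)) = 15.
Baby table (198^j mod 223 for j=0..14):
  0:1  1:198  2:179  3:208  4:152  5:214  6:2  7:173
  8:135  9:193  10:81  11:205  12:4  13:123  14:47
Giant step factor: 198^(-15) ≡ 26 (mod 223).
Scan 72·26^i mod 223 for i = 0, 1, …:
  i=0: 72   i=1: 88   i=2: 58   i=3: 170
  i=4: 183   i=5: 75   i=6: 166   i=7: 79
  i=8: 47
Match at i=8, j=14: k = 8·15 + 14 = 134.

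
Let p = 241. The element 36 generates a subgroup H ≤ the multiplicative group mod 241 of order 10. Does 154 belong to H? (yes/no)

yes

⟨36⟩ has order 10; its elements mod 241 are {1, 36, 87, 91, 98, 143, 150, 154, 205, 240}.
154 is in this set.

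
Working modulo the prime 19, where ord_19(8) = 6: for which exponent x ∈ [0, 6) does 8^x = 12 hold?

Successive powers of 8 modulo 19:
  8^0=1  8^1=8  8^2=7  8^3=18  8^4=11  8^5=12
So 8^5 ≡ 12 (mod 19), giving x = 5.

5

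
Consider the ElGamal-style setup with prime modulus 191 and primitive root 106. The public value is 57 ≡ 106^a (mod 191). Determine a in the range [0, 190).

99

Baby-step giant-step with m = ceil(sqrt(190)) = 14.
Baby table (106^j mod 191 for j=0..13):
  0:1  1:106  2:158  3:131  4:134  5:70  6:162  7:173
  8:2  9:21  10:125  11:71  12:77  13:140
Giant step factor: 106^(-14) ≡ 135 (mod 191).
Scan 57·135^i mod 191 for i = 0, 1, …:
  i=0: 57   i=1: 55   i=2: 167   i=3: 7
  i=4: 181   i=5: 178   i=6: 155   i=7: 106
Match at i=7, j=1: a = 7·14 + 1 = 99.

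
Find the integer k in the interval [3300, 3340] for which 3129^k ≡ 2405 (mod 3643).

3324

Compute 3129^3300 mod 3643 = 2049, then multiply by 3129 repeatedly:
  3129^3300=2049  3129^3301=3284  3129^3302=2376  3129^3303=2784  3129^3304=723
  3129^3305=3607  3129^3306=289  3129^3307=817  3129^3308=2650  3129^3309=382
  3129^3310=374  3129^3311=843  3129^3312=215  3129^3313=2423  3129^3314=484
  3129^3315=2591  3129^3316=1564  3129^3317=1207  3129^3318=2555  3129^3319=1853
  3129^3320=2024  3129^3321=1562  3129^3322=2235  3129^3323=2398  3129^3324=2405
Found 2405 at exponent 3324.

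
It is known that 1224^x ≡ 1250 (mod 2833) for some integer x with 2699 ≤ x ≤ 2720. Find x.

2716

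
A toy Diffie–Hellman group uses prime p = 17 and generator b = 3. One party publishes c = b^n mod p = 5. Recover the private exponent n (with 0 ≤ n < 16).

Successive powers of 3 modulo 17:
  3^0=1  3^1=3  3^2=9  3^3=10  3^4=13  3^5=5
So 3^5 ≡ 5 (mod 17), giving n = 5.

5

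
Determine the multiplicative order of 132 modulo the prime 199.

The order of 132 must divide p − 1 = 198 = 2 · 3^2 · 11.
Divisors: 1, 2, 3, 6, 9, 11, 18, 22, 33, 66, 99, 198.
Check each in increasing order: 132^1 ≡ 132;  132^2 ≡ 111;  132^3 ≡ 125;  132^6 ≡ 103;  132^9 ≡ 139;  132^11 ≡ 106;  132^18 ≡ 18;  132^22 ≡ 92;  132^33 ≡ 1.
Smallest exponent giving 1 is 33.

33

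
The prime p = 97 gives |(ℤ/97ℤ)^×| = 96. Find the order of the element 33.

The order of 33 must divide p − 1 = 96 = 2^5 · 3.
Divisors: 1, 2, 3, 4, 6, 8, 12, 16, 24, 32, 48, 96.
Check each in increasing order: 33^1 ≡ 33;  33^2 ≡ 22;  33^3 ≡ 47;  33^4 ≡ 96;  33^6 ≡ 75;  33^8 ≡ 1.
Smallest exponent giving 1 is 8.

8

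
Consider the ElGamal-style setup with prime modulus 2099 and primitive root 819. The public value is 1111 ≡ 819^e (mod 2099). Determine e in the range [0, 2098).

565

Baby-step giant-step with m = ceil(sqrt(2098)) = 46.
Baby table (819^j mod 2099 for j=0..45):
  0:1  1:819  2:1180  3:880  4:763  5:1494  6:1968  7:1859
  8:746  9:165  10:799  11:1592  12:369  13:2054  14:927  15:1474
  16:281  17:1348  18:2037  19:1697  20:305  21:14  22:971  23:1827
  24:1825  25:187  26:2025  27:265  28:838  29:2048  30:211  31:691
  32:1298  33:968  34:1469  35:384  36:1745  37:1835  38:2080  39:1231
  40:669  41:72  42:196  43:1000  44:390  45:362
Giant step factor: 819^(-46) ≡ 1460 (mod 2099).
Scan 1111·1460^i mod 2099 for i = 0, 1, …:
  i=0: 1111   i=1: 1632   i=2: 355   i=3: 1946
  i=4: 1213   i=5: 1523   i=6: 739   i=7: 54
  i=8: 1177   i=9: 1438   i=10: 480   i=11: 1833
  i=12: 2054
Match at i=12, j=13: e = 12·46 + 13 = 565.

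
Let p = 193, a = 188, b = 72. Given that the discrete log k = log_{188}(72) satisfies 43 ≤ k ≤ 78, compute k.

78

Compute 188^43 mod 193 = 70, then multiply by 188 repeatedly:
  188^43=70  188^44=36  188^45=13  188^46=128  188^47=132
  188^48=112  188^49=19  188^50=98  188^51=89  188^52=134
  188^53=102  188^54=69  188^55=41  188^56=181  188^57=60
  188^58=86  188^59=149  188^60=27  188^61=58  188^62=96
  188^63=99  188^64=84  188^65=159  188^66=170  188^67=115
  188^68=4  188^69=173  188^70=100  188^71=79  188^72=184
  188^73=45  188^74=161  188^75=160  188^76=165  188^77=140
  188^78=72
Found 72 at exponent 78.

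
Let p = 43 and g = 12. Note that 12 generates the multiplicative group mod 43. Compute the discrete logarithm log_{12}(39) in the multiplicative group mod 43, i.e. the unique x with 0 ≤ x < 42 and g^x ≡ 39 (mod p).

9

Successive powers of 12 modulo 43:
  12^0=1  12^1=12  12^2=15  12^3=8  12^4=10  12^5=34
  12^6=21  12^7=37  12^8=14  12^9=39
So 12^9 ≡ 39 (mod 43), giving x = 9.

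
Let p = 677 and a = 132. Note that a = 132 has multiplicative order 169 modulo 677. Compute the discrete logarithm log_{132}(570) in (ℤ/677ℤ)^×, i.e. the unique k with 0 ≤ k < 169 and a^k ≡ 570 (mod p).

Baby-step giant-step with m = ceil(sqrt(169)) = 13.
Baby table (132^j mod 677 for j=0..12):
  0:1  1:132  2:499  3:199  4:542  5:459  6:335  7:215
  8:623  9:319  10:134  11:86  12:520
Giant step factor: 132^(-13) ≡ 538 (mod 677).
Scan 570·538^i mod 677 for i = 0, 1, …:
  i=0: 570   i=1: 656   i=2: 211   i=3: 459
Match at i=3, j=5: k = 3·13 + 5 = 44.

44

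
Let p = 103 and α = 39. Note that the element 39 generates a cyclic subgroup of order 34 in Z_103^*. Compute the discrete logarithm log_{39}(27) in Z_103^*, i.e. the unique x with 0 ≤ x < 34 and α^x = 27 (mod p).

Successive powers of 39 modulo 103:
  39^0=1  39^1=39  39^2=79  39^3=94  39^4=61  39^5=10
  39^6=81  39^7=69  39^8=13  39^9=95  39^10=100  39^11=89
  39^12=72  39^13=27
So 39^13 ≡ 27 (mod 103), giving x = 13.

13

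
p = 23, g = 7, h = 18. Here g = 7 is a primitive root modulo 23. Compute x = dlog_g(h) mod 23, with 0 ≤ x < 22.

Successive powers of 7 modulo 23:
  7^0=1  7^1=7  7^2=3  7^3=21  7^4=9  7^5=17
  7^6=4  7^7=5  7^8=12  7^9=15  7^10=13  7^11=22
  7^12=16  7^13=20  7^14=2  7^15=14  7^16=6  7^17=19
  7^18=18
So 7^18 ≡ 18 (mod 23), giving x = 18.

18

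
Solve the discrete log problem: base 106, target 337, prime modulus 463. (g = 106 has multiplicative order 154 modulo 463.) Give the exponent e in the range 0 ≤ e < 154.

Baby-step giant-step with m = ceil(sqrt(154)) = 13.
Baby table (106^j mod 463 for j=0..12):
  0:1  1:106  2:124  3:180  4:97  5:96  6:453  7:329
  8:149  9:52  10:419  11:429  12:100
Giant step factor: 106^(-13) ≡ 274 (mod 463).
Scan 337·274^i mod 463 for i = 0, 1, …:
  i=0: 337   i=1: 201   i=2: 440   i=3: 180
Match at i=3, j=3: e = 3·13 + 3 = 42.

42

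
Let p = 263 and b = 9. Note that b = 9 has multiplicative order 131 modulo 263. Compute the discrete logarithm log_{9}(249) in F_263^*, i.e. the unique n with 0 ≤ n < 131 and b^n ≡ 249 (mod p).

4

Baby-step giant-step with m = ceil(sqrt(131)) = 12.
Baby table (9^j mod 263 for j=0..11):
  0:1  1:9  2:81  3:203  4:249  5:137  6:181  7:51
  8:196  9:186  10:96  11:75
Giant step factor: 9^(-12) ≡ 233 (mod 263).
Scan 249·233^i mod 263 for i = 0, 1, …:
  i=0: 249
Match at i=0, j=4: n = 0·12 + 4 = 4.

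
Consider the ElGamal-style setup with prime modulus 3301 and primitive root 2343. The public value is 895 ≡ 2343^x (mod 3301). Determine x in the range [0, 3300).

267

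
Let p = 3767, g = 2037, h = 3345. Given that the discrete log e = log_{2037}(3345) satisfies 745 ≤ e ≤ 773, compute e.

756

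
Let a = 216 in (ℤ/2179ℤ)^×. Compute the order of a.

121

The order of 216 must divide p − 1 = 2178 = 2 · 3^2 · 11^2.
Divisors: 1, 2, 3, 6, 9, 11, 18, 22, 33, 66, 99, 121, 198, 242, 363, 726, 1089, 2178.
Check each in increasing order: 216^1 ≡ 216;  216^2 ≡ 897;  216^3 ≡ 2000;  216^6 ≡ 1535;  216^9 ≡ 1968;  216^11 ≡ 306;  216^18 ≡ 941;  216^22 ≡ 2118;  216^33 ≡ 945;  216^66 ≡ 1814;  216^99 ≡ 1536;  216^121 ≡ 1.
Smallest exponent giving 1 is 121.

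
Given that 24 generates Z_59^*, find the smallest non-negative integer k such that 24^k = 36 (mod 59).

26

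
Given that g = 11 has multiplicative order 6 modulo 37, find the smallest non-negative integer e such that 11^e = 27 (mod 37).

Successive powers of 11 modulo 37:
  11^0=1  11^1=11  11^2=10  11^3=36  11^4=26  11^5=27
So 11^5 ≡ 27 (mod 37), giving e = 5.

5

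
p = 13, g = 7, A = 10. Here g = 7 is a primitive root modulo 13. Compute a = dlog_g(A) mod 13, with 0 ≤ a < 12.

2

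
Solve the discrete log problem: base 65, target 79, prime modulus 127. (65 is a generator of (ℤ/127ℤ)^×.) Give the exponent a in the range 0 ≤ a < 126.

Baby-step giant-step with m = ceil(sqrt(126)) = 12.
Baby table (65^j mod 127 for j=0..11):
  0:1  1:65  2:34  3:51  4:13  5:83  6:61  7:28
  8:42  9:63  10:31  11:110
Giant step factor: 65^(-12) ≡ 117 (mod 127).
Scan 79·117^i mod 127 for i = 0, 1, …:
  i=0: 79   i=1: 99   i=2: 26   i=3: 121
  i=4: 60   i=5: 35   i=6: 31
Match at i=6, j=10: a = 6·12 + 10 = 82.

82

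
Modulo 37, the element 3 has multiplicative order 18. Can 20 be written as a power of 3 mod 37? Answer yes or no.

⟨3⟩ has order 18; its elements mod 37 are {1, 3, 4, 7, 9, 10, 11, 12, 16, 21, 25, 26, 27, 28, 30, 33, 34, 36}.
20 is not in this set.

no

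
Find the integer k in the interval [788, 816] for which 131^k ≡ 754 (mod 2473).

Compute 131^788 mod 2473 = 1966, then multiply by 131 repeatedly:
  131^788=1966  131^789=354  131^790=1860  131^791=1306  131^792=449
  131^793=1940  131^794=1894  131^795=814  131^796=295  131^797=1550
  131^798=264  131^799=2435  131^800=2441  131^801=754
Found 754 at exponent 801.

801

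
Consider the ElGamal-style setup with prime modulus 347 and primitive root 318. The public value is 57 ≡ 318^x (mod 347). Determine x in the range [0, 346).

307

Baby-step giant-step with m = ceil(sqrt(346)) = 19.
Baby table (318^j mod 347 for j=0..18):
  0:1  1:318  2:147  3:248  4:95  5:21  6:85  7:311
  8:3  9:260  10:94  11:50  12:285  13:63  14:255  15:239
  16:9  17:86  18:282
Giant step factor: 318^(-19) ≡ 155 (mod 347).
Scan 57·155^i mod 347 for i = 0, 1, …:
  i=0: 57   i=1: 160   i=2: 163   i=3: 281
  i=4: 180   i=5: 140   i=6: 186   i=7: 29
  i=8: 331   i=9: 296     …   i=15: 71
  i=16: 248
Match at i=16, j=3: x = 16·19 + 3 = 307.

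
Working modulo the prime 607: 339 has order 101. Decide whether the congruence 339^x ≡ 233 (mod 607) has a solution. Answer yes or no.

no

233 ∈ ⟨339⟩ iff 233^101 ≡ 1 (mod 607), since |⟨339⟩| = 101.
233^101 mod 607 = 210.
Since 210 ≠ 1, 233 does not lie in the subgroup.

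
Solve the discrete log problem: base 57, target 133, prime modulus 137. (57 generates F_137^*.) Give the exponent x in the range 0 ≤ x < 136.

80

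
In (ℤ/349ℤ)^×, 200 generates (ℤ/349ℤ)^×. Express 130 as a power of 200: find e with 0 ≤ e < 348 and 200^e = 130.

Baby-step giant-step with m = ceil(sqrt(348)) = 19.
Baby table (200^j mod 349 for j=0..18):
  0:1  1:200  2:214  3:222  4:77  5:44  6:75  7:342
  8:345  9:247  10:191  11:159  12:41  13:173  14:49  15:28
  16:16  17:59  18:283
Giant step factor: 200^(-19) ≡ 152 (mod 349).
Scan 130·152^i mod 349 for i = 0, 1, …:
  i=0: 130   i=1: 216   i=2: 26   i=3: 113
  i=4: 75
Match at i=4, j=6: e = 4·19 + 6 = 82.

82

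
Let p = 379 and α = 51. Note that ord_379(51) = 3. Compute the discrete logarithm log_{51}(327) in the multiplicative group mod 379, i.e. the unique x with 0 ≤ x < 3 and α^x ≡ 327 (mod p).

2

Successive powers of 51 modulo 379:
  51^0=1  51^1=51  51^2=327
So 51^2 ≡ 327 (mod 379), giving x = 2.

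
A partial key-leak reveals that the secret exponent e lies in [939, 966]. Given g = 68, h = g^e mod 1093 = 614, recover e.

Compute 68^939 mod 1093 = 247, then multiply by 68 repeatedly:
  68^939=247  68^940=401  68^941=1036  68^942=496  68^943=938
  68^944=390  68^945=288  68^946=1003  68^947=438  68^948=273
  68^949=1076  68^950=1030  68^951=88  68^952=519  68^953=316
  68^954=721  68^955=936  68^956=254  68^957=877  68^958=614
Found 614 at exponent 958.

958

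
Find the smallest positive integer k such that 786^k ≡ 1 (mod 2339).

1169

The order of 786 must divide p − 1 = 2338 = 2 · 7 · 167.
Divisors: 1, 2, 7, 14, 167, 334, 1169, 2338.
Check each in increasing order: 786^1 ≡ 786;  786^2 ≡ 300;  786^7 ≡ 388;  786^14 ≡ 848;  786^167 ≡ 1143;  786^334 ≡ 1287;  786^1169 ≡ 1.
Smallest exponent giving 1 is 1169.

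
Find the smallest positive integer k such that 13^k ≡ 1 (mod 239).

The order of 13 must divide p − 1 = 238 = 2 · 7 · 17.
Divisors: 1, 2, 7, 14, 17, 34, 119, 238.
Check each in increasing order: 13^1 ≡ 13;  13^2 ≡ 169;  13^7 ≡ 23;  13^14 ≡ 51;  13^17 ≡ 195;  13^34 ≡ 24;  13^119 ≡ 238;  13^238 ≡ 1.
Smallest exponent giving 1 is 238.

238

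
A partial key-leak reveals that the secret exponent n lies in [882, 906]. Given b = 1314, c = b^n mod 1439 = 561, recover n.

904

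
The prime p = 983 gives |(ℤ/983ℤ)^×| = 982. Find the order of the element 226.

The order of 226 must divide p − 1 = 982 = 2 · 491.
Divisors: 1, 2, 491, 982.
Check each in increasing order: 226^1 ≡ 226;  226^2 ≡ 943;  226^491 ≡ 982;  226^982 ≡ 1.
Smallest exponent giving 1 is 982.

982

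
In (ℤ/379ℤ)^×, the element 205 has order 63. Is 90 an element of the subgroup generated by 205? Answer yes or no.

90 ∈ ⟨205⟩ iff 90^63 ≡ 1 (mod 379), since |⟨205⟩| = 63.
90^63 mod 379 = 52.
Since 52 ≠ 1, 90 does not lie in the subgroup.

no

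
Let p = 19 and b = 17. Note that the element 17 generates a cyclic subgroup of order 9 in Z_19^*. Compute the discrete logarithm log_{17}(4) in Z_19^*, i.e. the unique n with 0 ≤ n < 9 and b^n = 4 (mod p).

2

Successive powers of 17 modulo 19:
  17^0=1  17^1=17  17^2=4
So 17^2 ≡ 4 (mod 19), giving n = 2.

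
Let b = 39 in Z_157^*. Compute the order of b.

13

The order of 39 must divide p − 1 = 156 = 2^2 · 3 · 13.
Divisors: 1, 2, 3, 4, 6, 12, 13, 26, 39, 52, 78, 156.
Check each in increasing order: 39^1 ≡ 39;  39^2 ≡ 108;  39^3 ≡ 130;  39^4 ≡ 46;  39^6 ≡ 101;  39^12 ≡ 153;  39^13 ≡ 1.
Smallest exponent giving 1 is 13.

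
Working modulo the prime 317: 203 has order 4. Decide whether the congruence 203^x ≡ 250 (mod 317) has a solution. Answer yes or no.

250 ∈ ⟨203⟩ iff 250^4 ≡ 1 (mod 317), since |⟨203⟩| = 4.
250^4 mod 317 = 65.
Since 65 ≠ 1, 250 does not lie in the subgroup.

no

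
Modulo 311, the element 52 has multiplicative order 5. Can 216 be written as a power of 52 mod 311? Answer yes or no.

216 ∈ ⟨52⟩ iff 216^5 ≡ 1 (mod 311), since |⟨52⟩| = 5.
216^5 mod 311 = 1.
Since 1 = 1, 216 lies in the subgroup.

yes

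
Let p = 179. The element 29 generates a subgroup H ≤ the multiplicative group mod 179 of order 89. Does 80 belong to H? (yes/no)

80 ∈ ⟨29⟩ iff 80^89 ≡ 1 (mod 179), since |⟨29⟩| = 89.
80^89 mod 179 = 1.
Since 1 = 1, 80 lies in the subgroup.

yes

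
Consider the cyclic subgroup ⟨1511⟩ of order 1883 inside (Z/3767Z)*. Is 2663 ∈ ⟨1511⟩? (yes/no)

yes

2663 ∈ ⟨1511⟩ iff 2663^1883 ≡ 1 (mod 3767), since |⟨1511⟩| = 1883.
2663^1883 mod 3767 = 1.
Since 1 = 1, 2663 lies in the subgroup.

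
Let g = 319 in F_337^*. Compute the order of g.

84

The order of 319 must divide p − 1 = 336 = 2^4 · 3 · 7.
Divisors: 1, 2, 3, 4, 6, 7, 8, 12, 14, 16, 21, 24, 28, 42, 48, 56, 84, 112, 168, 336.
Check each in increasing order: 319^1 ≡ 319;  319^2 ≡ 324;  319^3 ≡ 234;  319^4 ≡ 169;  319^6 ≡ 162;  319^7 ≡ 117;  319^8 ≡ 253;  319^12 ≡ 295;  319^14 ≡ 209;  319^16 ≡ 316;  319^21 ≡ 189;  319^24 ≡ 79;  319^28 ≡ 208;  319^42 ≡ 336;  319^48 ≡ 175;  319^56 ≡ 128;  319^84 ≡ 1.
Smallest exponent giving 1 is 84.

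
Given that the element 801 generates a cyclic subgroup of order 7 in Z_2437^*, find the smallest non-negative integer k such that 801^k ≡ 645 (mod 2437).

Successive powers of 801 modulo 2437:
  801^0=1  801^1=801  801^2=670  801^3=530  801^4=492  801^5=1735
  801^6=645
So 801^6 ≡ 645 (mod 2437), giving k = 6.

6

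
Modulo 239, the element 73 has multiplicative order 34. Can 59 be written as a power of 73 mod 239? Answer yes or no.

no

59 ∈ ⟨73⟩ iff 59^34 ≡ 1 (mod 239), since |⟨73⟩| = 34.
59^34 mod 239 = 100.
Since 100 ≠ 1, 59 does not lie in the subgroup.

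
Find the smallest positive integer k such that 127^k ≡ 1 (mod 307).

153

The order of 127 must divide p − 1 = 306 = 2 · 3^2 · 17.
Divisors: 1, 2, 3, 6, 9, 17, 18, 34, 51, 102, 153, 306.
Check each in increasing order: 127^1 ≡ 127;  127^2 ≡ 165;  127^3 ≡ 79;  127^6 ≡ 101;  127^9 ≡ 304;  127^17 ≡ 46;  127^18 ≡ 9;  127^34 ≡ 274;  127^51 ≡ 17;  127^102 ≡ 289;  127^153 ≡ 1.
Smallest exponent giving 1 is 153.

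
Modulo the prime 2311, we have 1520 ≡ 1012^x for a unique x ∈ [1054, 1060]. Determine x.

Compute 1012^1054 mod 2311 = 1520, then multiply by 1012 repeatedly:
  1012^1054=1520
Found 1520 at exponent 1054.

1054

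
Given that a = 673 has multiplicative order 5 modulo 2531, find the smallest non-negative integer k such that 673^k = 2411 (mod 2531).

Successive powers of 673 modulo 2531:
  673^0=1  673^1=673  673^2=2411
So 673^2 ≡ 2411 (mod 2531), giving k = 2.

2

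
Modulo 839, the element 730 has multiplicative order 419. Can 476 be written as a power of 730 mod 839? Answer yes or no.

no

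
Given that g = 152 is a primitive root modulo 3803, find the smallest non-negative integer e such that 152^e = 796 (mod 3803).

Baby-step giant-step with m = ceil(sqrt(3802)) = 62.
Baby table (152^j mod 3803 for j=0..61):
  0:1  1:152  2:286  3:1639  4:1933  5:985  6:1403  7:288
  8:1943  9:2505  10:460  11:1466  12:2258  13:946  14:3081  15:543
  16:2673  17:3178  18:75  19:3794  20:2435  21:1229  22:461  23:1618
  24:2544  25:2585  26:1211  27:1528  28:273  29:3466  30:2018  31:2496
  32:2895  33:2695  34:2719  35:2564  36:1822  37:3128  38:81  39:903
  40:348  41:3457  42:650  43:3725  44:3356  45:510  46:1460  47:1346
  48:3033  49:853  50:354  51:566  52:2366  53:2150  54:3545  55:2617
  56:2272  57:3074  58:3282  59:671  60:3114  61:1756
Giant step factor: 152^(-62) ≡ 623 (mod 3803).
Scan 796·623^i mod 3803 for i = 0, 1, …:
  i=0: 796   i=1: 1518   i=2: 2570   i=3: 47
  i=4: 2660   i=5: 2875   i=6: 3715   i=7: 2221
  i=8: 3194   i=9: 893     …   i=25: 2824
  i=26: 2366
Match at i=26, j=52: e = 26·62 + 52 = 1664.

1664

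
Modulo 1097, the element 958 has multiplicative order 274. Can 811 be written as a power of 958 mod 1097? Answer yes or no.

811 ∈ ⟨958⟩ iff 811^274 ≡ 1 (mod 1097), since |⟨958⟩| = 274.
811^274 mod 1097 = 1096.
Since 1096 ≠ 1, 811 does not lie in the subgroup.

no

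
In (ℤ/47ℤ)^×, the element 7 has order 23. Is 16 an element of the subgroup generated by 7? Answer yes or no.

yes

⟨7⟩ has order 23; its elements mod 47 are {1, 2, 3, 4, 6, 7, 8, 9, 12, 14, 16, 17, 18, 21, 24, 25, 27, 28, 32, 34, 36, 37, 42}.
16 is in this set.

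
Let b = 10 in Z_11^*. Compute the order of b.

The order of 10 must divide p − 1 = 10 = 2 · 5.
Divisors: 1, 2, 5, 10.
Check each in increasing order: 10^1 ≡ 10;  10^2 ≡ 1.
Smallest exponent giving 1 is 2.

2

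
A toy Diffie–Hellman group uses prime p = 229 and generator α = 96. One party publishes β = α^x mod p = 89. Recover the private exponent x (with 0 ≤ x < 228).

133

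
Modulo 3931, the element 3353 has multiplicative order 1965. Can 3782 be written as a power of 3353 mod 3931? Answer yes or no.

3782 ∈ ⟨3353⟩ iff 3782^1965 ≡ 1 (mod 3931), since |⟨3353⟩| = 1965.
3782^1965 mod 3931 = 1.
Since 1 = 1, 3782 lies in the subgroup.

yes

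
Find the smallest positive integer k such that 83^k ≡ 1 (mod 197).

14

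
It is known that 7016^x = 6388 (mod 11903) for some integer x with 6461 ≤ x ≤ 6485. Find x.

6473

Compute 7016^6461 mod 11903 = 11614, then multiply by 7016 repeatedly:
  7016^6461=11614  7016^6462=7789  7016^6463=951  7016^6464=6536  7016^6465=6220
  7016^6466=3122  7016^6467=2432  7016^6468=5913  7016^6469=3653  7016^6470=2289
  7016^6471=2477  7016^6472=252  7016^6473=6388
Found 6388 at exponent 6473.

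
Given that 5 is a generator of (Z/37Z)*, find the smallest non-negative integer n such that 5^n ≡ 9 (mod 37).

Successive powers of 5 modulo 37:
  5^0=1  5^1=5  5^2=25  5^3=14  5^4=33  5^5=17
  5^6=11  5^7=18  5^8=16  5^9=6  5^10=30  5^11=2
  5^12=10  5^13=13  5^14=28  5^15=29  5^16=34  5^17=22
  5^18=36  5^19=32  5^20=12  5^21=23  5^22=4  5^23=20
  5^24=26  5^25=19  5^26=21  5^27=31  5^28=7  5^29=35
  5^30=27  5^31=24  5^32=9
So 5^32 ≡ 9 (mod 37), giving n = 32.

32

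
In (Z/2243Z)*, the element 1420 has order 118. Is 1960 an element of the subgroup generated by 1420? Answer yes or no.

no

1960 ∈ ⟨1420⟩ iff 1960^118 ≡ 1 (mod 2243), since |⟨1420⟩| = 118.
1960^118 mod 2243 = 1832.
Since 1832 ≠ 1, 1960 does not lie in the subgroup.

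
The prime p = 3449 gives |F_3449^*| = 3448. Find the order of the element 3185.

431

The order of 3185 must divide p − 1 = 3448 = 2^3 · 431.
Divisors: 1, 2, 4, 8, 431, 862, 1724, 3448.
Check each in increasing order: 3185^1 ≡ 3185;  3185^2 ≡ 716;  3185^4 ≡ 2204;  3185^8 ≡ 1424;  3185^431 ≡ 1.
Smallest exponent giving 1 is 431.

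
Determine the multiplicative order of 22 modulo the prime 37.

36

The order of 22 must divide p − 1 = 36 = 2^2 · 3^2.
Divisors: 1, 2, 3, 4, 6, 9, 12, 18, 36.
Check each in increasing order: 22^1 ≡ 22;  22^2 ≡ 3;  22^3 ≡ 29;  22^4 ≡ 9;  22^6 ≡ 27;  22^9 ≡ 6;  22^12 ≡ 26;  22^18 ≡ 36;  22^36 ≡ 1.
Smallest exponent giving 1 is 36.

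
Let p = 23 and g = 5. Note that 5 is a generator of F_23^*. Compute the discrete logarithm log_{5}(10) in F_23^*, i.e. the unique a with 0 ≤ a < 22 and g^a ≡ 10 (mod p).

3

Successive powers of 5 modulo 23:
  5^0=1  5^1=5  5^2=2  5^3=10
So 5^3 ≡ 10 (mod 23), giving a = 3.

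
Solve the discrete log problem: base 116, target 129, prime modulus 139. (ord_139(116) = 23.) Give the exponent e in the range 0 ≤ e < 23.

16

Successive powers of 116 modulo 139:
  116^0=1  116^1=116  116^2=112  116^3=65  116^4=34  116^5=52
  116^6=55  116^7=125  116^8=44  116^9=100  116^10=63  116^11=80
  116^12=106  116^13=64  116^14=57  116^15=79  116^16=129
So 116^16 ≡ 129 (mod 139), giving e = 16.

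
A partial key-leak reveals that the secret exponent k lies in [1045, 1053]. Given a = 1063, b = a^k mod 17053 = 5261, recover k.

1046

Compute 1063^1045 mod 17053 = 10256, then multiply by 1063 repeatedly:
  1063^1045=10256  1063^1046=5261
Found 5261 at exponent 1046.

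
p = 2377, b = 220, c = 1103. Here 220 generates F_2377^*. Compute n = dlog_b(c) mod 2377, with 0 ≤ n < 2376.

Baby-step giant-step with m = ceil(sqrt(2376)) = 49.
Baby table (220^j mod 2377 for j=0..48):
  0:1  1:220  2:860  3:1417  4:353  5:1596  6:1701  7:1031
  8:1005  9:39  10:1449  11:262  12:592  13:1882  14:442  15:2160
  16:2177  17:1163  18:1521  19:1840  20:710  21:1695  22:2088  23:599
  24:1045  25:1708  26:194  27:2271  28:450  29:1543  30:1926  31:614
  32:1968  33:346  34:56  35:435  36:620  37:911  38:752  39:1427
  40:176  41:688  42:1609  43:2184  44:326  45:410  46:2251  47:804
  48:982
Giant step factor: 220^(-49) ≡ 1371 (mod 2377).
Scan 1103·1371^i mod 2377 for i = 0, 1, …:
  i=0: 1103   i=1: 441   i=2: 853   i=3: 2356
  i=4: 2110   i=5: 1
Match at i=5, j=0: n = 5·49 + 0 = 245.

245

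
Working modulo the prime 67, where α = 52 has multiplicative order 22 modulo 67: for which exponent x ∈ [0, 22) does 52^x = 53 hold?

Successive powers of 52 modulo 67:
  52^0=1  52^1=52  52^2=24  52^3=42  52^4=40  52^5=3
  52^6=22  52^7=5  52^8=59  52^9=53
So 52^9 ≡ 53 (mod 67), giving x = 9.

9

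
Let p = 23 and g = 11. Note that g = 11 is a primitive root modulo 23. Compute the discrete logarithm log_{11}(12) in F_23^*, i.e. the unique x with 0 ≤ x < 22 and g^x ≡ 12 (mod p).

Successive powers of 11 modulo 23:
  11^0=1  11^1=11  11^2=6  11^3=20  11^4=13  11^5=5
  11^6=9  11^7=7  11^8=8  11^9=19  11^10=2  11^11=22
  11^12=12
So 11^12 ≡ 12 (mod 23), giving x = 12.

12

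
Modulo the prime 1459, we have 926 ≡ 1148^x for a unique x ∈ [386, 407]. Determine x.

404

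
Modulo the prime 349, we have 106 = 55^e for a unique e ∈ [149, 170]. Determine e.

Compute 55^149 mod 349 = 230, then multiply by 55 repeatedly:
  55^149=230  55^150=86  55^151=193  55^152=145  55^153=297
  55^154=281  55^155=99  55^156=210  55^157=33  55^158=70
  55^159=11  55^160=256  55^161=120  55^162=318  55^163=40
  55^164=106
Found 106 at exponent 164.

164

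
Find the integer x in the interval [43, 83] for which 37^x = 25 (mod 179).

Compute 37^43 mod 179 = 90, then multiply by 37 repeatedly:
  37^43=90  37^44=108  37^45=58  37^46=177  37^47=105
  37^48=126  37^49=8  37^50=117  37^51=33  37^52=147
  37^53=69  37^54=47  37^55=128  37^56=82  37^57=170
  37^58=25
Found 25 at exponent 58.

58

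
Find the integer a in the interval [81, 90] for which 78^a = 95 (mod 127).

Compute 78^81 mod 127 = 95, then multiply by 78 repeatedly:
  78^81=95
Found 95 at exponent 81.

81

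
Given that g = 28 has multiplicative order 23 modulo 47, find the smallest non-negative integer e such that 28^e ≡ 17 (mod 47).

Successive powers of 28 modulo 47:
  28^0=1  28^1=28  28^2=32  28^3=3  28^4=37  28^5=2
  28^6=9  28^7=17
So 28^7 ≡ 17 (mod 47), giving e = 7.

7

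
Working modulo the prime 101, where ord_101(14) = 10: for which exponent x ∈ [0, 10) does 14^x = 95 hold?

Successive powers of 14 modulo 101:
  14^0=1  14^1=14  14^2=95
So 14^2 ≡ 95 (mod 101), giving x = 2.

2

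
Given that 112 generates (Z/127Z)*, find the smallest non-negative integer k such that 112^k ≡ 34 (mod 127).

Baby-step giant-step with m = ceil(sqrt(126)) = 12.
Baby table (112^j mod 127 for j=0..11):
  0:1  1:112  2:98  3:54  4:79  5:85  6:122  7:75
  8:18  9:111  10:113  11:83
Giant step factor: 112^(-12) ≡ 61 (mod 127).
Scan 34·61^i mod 127 for i = 0, 1, …:
  i=0: 34   i=1: 42   i=2: 22   i=3: 72
  i=4: 74   i=5: 69   i=6: 18
Match at i=6, j=8: k = 6·12 + 8 = 80.

80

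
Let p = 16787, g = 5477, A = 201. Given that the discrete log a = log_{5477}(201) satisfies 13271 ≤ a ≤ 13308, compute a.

Compute 5477^13271 mod 16787 = 2653, then multiply by 5477 repeatedly:
  5477^13271=2653  5477^13272=9726  5477^13273=4151  5477^13274=5429  5477^13275=4856
  5477^13276=5704  5477^13277=201
Found 201 at exponent 13277.

13277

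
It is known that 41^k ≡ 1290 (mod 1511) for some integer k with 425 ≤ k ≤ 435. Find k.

435

Compute 41^425 mod 1511 = 1151, then multiply by 41 repeatedly:
  41^425=1151  41^426=350  41^427=751  41^428=571  41^429=746
  41^430=366  41^431=1407  41^432=269  41^433=452  41^434=400
  41^435=1290
Found 1290 at exponent 435.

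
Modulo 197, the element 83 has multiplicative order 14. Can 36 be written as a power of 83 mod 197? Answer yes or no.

yes

⟨83⟩ has order 14; its elements mod 197 are {1, 6, 19, 33, 36, 83, 93, 104, 114, 161, 164, 178, 191, 196}.
36 is in this set.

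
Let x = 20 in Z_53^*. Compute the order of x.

52

The order of 20 must divide p − 1 = 52 = 2^2 · 13.
Divisors: 1, 2, 4, 13, 26, 52.
Check each in increasing order: 20^1 ≡ 20;  20^2 ≡ 29;  20^4 ≡ 46;  20^13 ≡ 30;  20^26 ≡ 52;  20^52 ≡ 1.
Smallest exponent giving 1 is 52.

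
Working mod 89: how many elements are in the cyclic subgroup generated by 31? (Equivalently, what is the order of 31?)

88

The order of 31 must divide p − 1 = 88 = 2^3 · 11.
Divisors: 1, 2, 4, 8, 11, 22, 44, 88.
Check each in increasing order: 31^1 ≡ 31;  31^2 ≡ 71;  31^4 ≡ 57;  31^8 ≡ 45;  31^11 ≡ 77;  31^22 ≡ 55;  31^44 ≡ 88;  31^88 ≡ 1.
Smallest exponent giving 1 is 88.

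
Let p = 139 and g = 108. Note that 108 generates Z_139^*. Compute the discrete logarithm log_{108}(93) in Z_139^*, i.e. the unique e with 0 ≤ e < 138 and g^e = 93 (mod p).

Baby-step giant-step with m = ceil(sqrt(138)) = 12.
Baby table (108^j mod 139 for j=0..11):
  0:1  1:108  2:127  3:94  4:5  5:123  6:79  7:53
  8:25  9:59  10:117  11:126
Giant step factor: 108^(-12) ≡ 129 (mod 139).
Scan 93·129^i mod 139 for i = 0, 1, …:
  i=0: 93   i=1: 43   i=2: 126
Match at i=2, j=11: e = 2·12 + 11 = 35.

35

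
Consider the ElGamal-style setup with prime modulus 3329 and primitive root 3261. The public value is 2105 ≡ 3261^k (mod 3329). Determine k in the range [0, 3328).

2097

Baby-step giant-step with m = ceil(sqrt(3328)) = 58.
Baby table (3261^j mod 3329 for j=0..57):
  0:1  1:3261  2:1295  3:1823  4:2538  5:524  6:987  7:2793
  8:3158  9:1641  10:1598  11:1193  12:2101  13:279  14:1002  15:1773
  16:2609  17:2354  18:3049  19:2395  20:261  21:2226  22:1766  23:3085
  24:3276  25:275  26:1274  27:3251  28:1975  29:2189  30:953  31:1776
  32:2405  33:2910  34:1860  35:22  36:1833  37:1858  38:158  39:2572
  40:1541  41:1740  42:1524  43:2896  44:2812  45:1866  46:2943  47:2945
  48:2809  49:2070  50:2387  51:805  52:1853  53:498  54:2755  55:2413
  56:2366  57:2233
Giant step factor: 3261^(-58) ≡ 80 (mod 3329).
Scan 2105·80^i mod 3329 for i = 0, 1, …:
  i=0: 2105   i=1: 1950   i=2: 2866   i=3: 2908
  i=4: 2939   i=5: 2090   i=6: 750   i=7: 78
  i=8: 2911   i=9: 3179     …   i=35: 2975
  i=36: 1641
Match at i=36, j=9: k = 36·58 + 9 = 2097.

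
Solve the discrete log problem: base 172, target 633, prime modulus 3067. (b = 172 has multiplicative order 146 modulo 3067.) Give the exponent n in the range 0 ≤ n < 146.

88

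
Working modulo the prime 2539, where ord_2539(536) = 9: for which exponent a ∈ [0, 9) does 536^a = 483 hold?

7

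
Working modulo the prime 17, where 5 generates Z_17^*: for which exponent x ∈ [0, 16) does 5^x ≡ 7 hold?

Successive powers of 5 modulo 17:
  5^0=1  5^1=5  5^2=8  5^3=6  5^4=13  5^5=14
  5^6=2  5^7=10  5^8=16  5^9=12  5^10=9  5^11=11
  5^12=4  5^13=3  5^14=15  5^15=7
So 5^15 ≡ 7 (mod 17), giving x = 15.

15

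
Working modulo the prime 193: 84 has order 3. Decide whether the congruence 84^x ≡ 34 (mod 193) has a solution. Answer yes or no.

no

⟨84⟩ has order 3; its elements mod 193 are {1, 84, 108}.
34 is not in this set.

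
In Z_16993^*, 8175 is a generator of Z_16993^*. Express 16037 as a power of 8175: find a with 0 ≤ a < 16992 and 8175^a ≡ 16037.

Baby-step giant-step with m = ceil(sqrt(16992)) = 131.
Baby table (8175^j mod 16993 for j=0..130):
  0:1  1:8175  2:14149  3:13717  4:16661  5:4780  6:9593  7:80
  8:8266  9:10382  10:9808  11:7426  12:8554  13:2755  14:6400  15:15546
  16:14896  17:2962  18:16318  19:4600  20:16484  21:2210  22:3191  23:2170
  24:16051  25:13972  26:11147  27:10259  28:6870  29:385  30:3670  31:9605
  32:13215  33:8124  34:5056  35:5824  36:13807  37:4719  38:3715  39:3634
  40:4186  41:13641  42:7109  43:15  44:3674  45:8319  46:1839  47:12013
  48:3728  49:7951  50:1200  51:5039  52:2793  53:11176  54:9432  55:9359
  56:7339  57:11035  58:12281  59:2531  60:10444  61:6868  62:1028  63:9358
  64:16157  65:13879  66:15557  67:2863  68:5664  69:14268  70:948  71:1092
  72:5775  73:4071  74:8131  75:11302  76:2909  77:7868  78:2395  79:3189
  80:2813  81:4746  82:3531  83:11811  84:699  85:4677  86:225  87:4131
  88:5834  89:10592  90:10265  91:4941  92:314  93:1007  94:7613  95:7909
  96:14703  97:5536  98:4441  99:8127  100:12588  101:14285  102:3979  103:3723
  104:1062  105:15420  106:4426  107:4453  108:4269  109:12446  110:8959  111:16988
  112:10104  113:14220  114:16380  115:1660  116:10086  117:3014  118:16593  119:9649
  120:16062  121:1939  122:13849  123:8209  124:3218  125:1986  126:7235  127:10485
  128:2183  129:3375  130:10986
Giant step factor: 8175^(-131) ≡ 9034 (mod 16993).
Scan 16037·9034^i mod 16993 for i = 0, 1, …:
  i=0: 16037   i=1: 12933   i=2: 9847   i=3: 16436
  i=4: 14983   i=5: 7177   i=6: 8723   i=7: 7041
  i=8: 3595   i=9: 3607     …   i=127: 1580
  i=128: 16593
Match at i=128, j=118: a = 128·131 + 118 = 16886.

16886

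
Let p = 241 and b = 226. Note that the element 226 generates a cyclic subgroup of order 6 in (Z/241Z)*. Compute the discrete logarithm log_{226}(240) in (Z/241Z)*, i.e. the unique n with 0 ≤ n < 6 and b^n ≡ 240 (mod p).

Successive powers of 226 modulo 241:
  226^0=1  226^1=226  226^2=225  226^3=240
So 226^3 ≡ 240 (mod 241), giving n = 3.

3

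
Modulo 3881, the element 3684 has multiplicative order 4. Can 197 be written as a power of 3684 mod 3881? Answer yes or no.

197 ∈ ⟨3684⟩ iff 197^4 ≡ 1 (mod 3881), since |⟨3684⟩| = 4.
197^4 mod 3881 = 1.
Since 1 = 1, 197 lies in the subgroup.

yes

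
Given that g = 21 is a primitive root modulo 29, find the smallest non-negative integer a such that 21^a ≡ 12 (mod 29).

7

Successive powers of 21 modulo 29:
  21^0=1  21^1=21  21^2=6  21^3=10  21^4=7  21^5=2
  21^6=13  21^7=12
So 21^7 ≡ 12 (mod 29), giving a = 7.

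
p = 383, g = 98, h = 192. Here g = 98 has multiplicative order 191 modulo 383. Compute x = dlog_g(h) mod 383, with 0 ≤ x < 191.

12

Baby-step giant-step with m = ceil(sqrt(191)) = 14.
Baby table (98^j mod 383 for j=0..13):
  0:1  1:98  2:29  3:161  4:75  5:73  6:260  7:202
  8:263  9:113  10:350  11:213  12:192  13:49
Giant step factor: 98^(-14) ≡ 251 (mod 383).
Scan 192·251^i mod 383 for i = 0, 1, …:
  i=0: 192
Match at i=0, j=12: x = 0·14 + 12 = 12.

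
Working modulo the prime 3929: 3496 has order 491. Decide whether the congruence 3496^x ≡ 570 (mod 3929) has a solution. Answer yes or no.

570 ∈ ⟨3496⟩ iff 570^491 ≡ 1 (mod 3929), since |⟨3496⟩| = 491.
570^491 mod 3929 = 1.
Since 1 = 1, 570 lies in the subgroup.

yes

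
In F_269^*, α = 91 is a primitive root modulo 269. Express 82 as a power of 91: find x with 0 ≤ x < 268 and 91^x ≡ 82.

201

Baby-step giant-step with m = ceil(sqrt(268)) = 17.
Baby table (91^j mod 269 for j=0..16):
  0:1  1:91  2:211  3:102  4:136  5:2  6:182  7:153
  8:204  9:3  10:4  11:95  12:37  13:139  14:6  15:8
  16:190
Giant step factor: 91^(-17) ≡ 40 (mod 269).
Scan 82·40^i mod 269 for i = 0, 1, …:
  i=0: 82   i=1: 52   i=2: 197   i=3: 79
  i=4: 201   i=5: 239   i=6: 145   i=7: 151
  i=8: 122   i=9: 38   i=10: 175   i=11: 6
Match at i=11, j=14: x = 11·17 + 14 = 201.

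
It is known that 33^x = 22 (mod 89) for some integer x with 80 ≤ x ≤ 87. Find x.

84

Compute 33^80 mod 89 = 39, then multiply by 33 repeatedly:
  33^80=39  33^81=41  33^82=18  33^83=60  33^84=22
Found 22 at exponent 84.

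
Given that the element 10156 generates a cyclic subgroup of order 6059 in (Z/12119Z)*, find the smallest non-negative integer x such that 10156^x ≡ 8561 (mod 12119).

2626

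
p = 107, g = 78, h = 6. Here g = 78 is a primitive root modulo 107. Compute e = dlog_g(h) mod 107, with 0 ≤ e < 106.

37

Baby-step giant-step with m = ceil(sqrt(106)) = 11.
Baby table (78^j mod 107 for j=0..10):
  0:1  1:78  2:92  3:7  4:11  5:2  6:49  7:77
  8:14  9:22  10:4
Giant step factor: 78^(-11) ≡ 95 (mod 107).
Scan 6·95^i mod 107 for i = 0, 1, …:
  i=0: 6   i=1: 35   i=2: 8   i=3: 11
Match at i=3, j=4: e = 3·11 + 4 = 37.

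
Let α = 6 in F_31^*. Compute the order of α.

6

The order of 6 must divide p − 1 = 30 = 2 · 3 · 5.
Divisors: 1, 2, 3, 5, 6, 10, 15, 30.
Check each in increasing order: 6^1 ≡ 6;  6^2 ≡ 5;  6^3 ≡ 30;  6^5 ≡ 26;  6^6 ≡ 1.
Smallest exponent giving 1 is 6.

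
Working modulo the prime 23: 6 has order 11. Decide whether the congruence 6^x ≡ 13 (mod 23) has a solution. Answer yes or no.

13 ∈ ⟨6⟩ iff 13^11 ≡ 1 (mod 23), since |⟨6⟩| = 11.
13^11 mod 23 = 1.
Since 1 = 1, 13 lies in the subgroup.

yes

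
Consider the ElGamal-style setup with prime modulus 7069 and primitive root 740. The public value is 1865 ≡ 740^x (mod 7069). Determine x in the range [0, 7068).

Baby-step giant-step with m = ceil(sqrt(7068)) = 85.
Baby table (740^j mod 7069 for j=0..84):
  0:1  1:740  2:3287  3:644  4:2937  5:3197  6:4734  7:4005
  8:1789  9:1957  10:6104  11:6938  12:2026  13:612  14:464  15:4048
  16:5333  17:1918  18:5520  19:5987  20:5186  21:6242  22:3023  23:3216
  24:4656  25:2837  26:6956  27:1208  28:3226  29:4987  30:362  31:6327
  32:2302  33:6920  34:2844  35:5067  36:3010  37:665  38:4339  39:1534
  40:4120  41:2061  42:5305  43:2405  44:5381  45:2093  46:709  47:1554
  48:4782  49:4180  50:4047  51:4593  52:5700  53:4876  54:3050  55:1989
  56:1508  57:6087  58:1427  59:2699  60:3802  61:18  62:6251  63:2614
  64:4523  65:3383  66:994  67:384  68:1400  69:3926  70:6950  71:3837
  72:4711  73:1123  74:3947  75:1283  76:2174  77:4097  78:6248  79:394
  80:1731  81:1451  82:6321  83:4931  84:1336
Giant step factor: 740^(-85) ≡ 4082 (mod 7069).
Scan 1865·4082^i mod 7069 for i = 0, 1, …:
  i=0: 1865   i=1: 6686   i=2: 5912   i=3: 6287
  i=4: 3064   i=5: 2187   i=6: 6256   i=7: 3764
  i=8: 3711   i=9: 6504     …   i=44: 2882
  i=45: 1508
Match at i=45, j=56: x = 45·85 + 56 = 3881.

3881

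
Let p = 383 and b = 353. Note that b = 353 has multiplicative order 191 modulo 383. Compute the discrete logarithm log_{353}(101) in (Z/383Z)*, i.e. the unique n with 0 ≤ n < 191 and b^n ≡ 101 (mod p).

114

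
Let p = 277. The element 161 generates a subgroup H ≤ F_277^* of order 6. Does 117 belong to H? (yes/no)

⟨161⟩ has order 6; its elements mod 277 are {1, 116, 117, 160, 161, 276}.
117 is in this set.

yes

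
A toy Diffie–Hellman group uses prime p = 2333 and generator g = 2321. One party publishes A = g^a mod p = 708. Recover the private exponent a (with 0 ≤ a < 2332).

116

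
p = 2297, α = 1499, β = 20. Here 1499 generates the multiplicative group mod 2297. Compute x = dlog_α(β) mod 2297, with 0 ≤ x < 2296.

603

Baby-step giant-step with m = ceil(sqrt(2296)) = 48.
Baby table (1499^j mod 2297 for j=0..47):
  0:1  1:1499  2:535  3:312  4:1397  5:1536  6:870  7:1731
  8:1456  9:394  10:277  11:1763  12:1187  13:1435  14:1073  15:527
  16:2102  17:1711  18:1337  19:1179  20:928  21:1387  22:328  23:114
  24:908  25:1268  26:1113  27:765  28:532  29:409  30:2089  31:600
  32:1273  33:1717  34:1143  35:2092  36:503  37:581  38:356  39:740
  40:2106  41:816  42:1180  43:130  44:1922  45:640  46:1511  47:147
Giant step factor: 1499^(-48) ≡ 809 (mod 2297).
Scan 20·809^i mod 2297 for i = 0, 1, …:
  i=0: 20   i=1: 101   i=2: 1314   i=3: 1812
  i=4: 422   i=5: 1442   i=6: 1999   i=7: 103
  i=8: 635   i=9: 1484   i=10: 1522   i=11: 106
  i=12: 765
Match at i=12, j=27: x = 12·48 + 27 = 603.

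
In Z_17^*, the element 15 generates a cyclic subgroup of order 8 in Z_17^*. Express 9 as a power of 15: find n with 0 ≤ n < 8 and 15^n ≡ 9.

Successive powers of 15 modulo 17:
  15^0=1  15^1=15  15^2=4  15^3=9
So 15^3 ≡ 9 (mod 17), giving n = 3.

3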